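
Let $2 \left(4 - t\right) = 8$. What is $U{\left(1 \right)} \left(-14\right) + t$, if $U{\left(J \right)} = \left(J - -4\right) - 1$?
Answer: $-56$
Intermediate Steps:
$t = 0$ ($t = 4 - 4 = 0$)
$U{\left(J \right)} = 3 + J$ ($U{\left(J \right)} = \left(J + 4\right) - 1 = \left(4 + J\right) - 1 = 3 + J$)
$U{\left(1 \right)} \left(-14\right) + t = \left(3 + 1\right) \left(-14\right) + 0 = 4 \left(-14\right) + 0 = -56 + 0 = -56$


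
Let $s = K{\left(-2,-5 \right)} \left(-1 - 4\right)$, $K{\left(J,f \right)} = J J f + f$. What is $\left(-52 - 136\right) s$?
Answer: $-23500$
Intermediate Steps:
$K{\left(J,f \right)} = f + f J^{2}$ ($K{\left(J,f \right)} = J^{2} f + f = f J^{2} + f = f + f J^{2}$)
$s = 125$ ($s = - 5 \left(1 + \left(-2\right)^{2}\right) \left(-1 - 4\right) = - 5 \left(1 + 4\right) \left(-5\right) = \left(-5\right) 5 \left(-5\right) = \left(-25\right) \left(-5\right) = 125$)
$\left(-52 - 136\right) s = \left(-52 - 136\right) 125 = \left(-188\right) 125 = -23500$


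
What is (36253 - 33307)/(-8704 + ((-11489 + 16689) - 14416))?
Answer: -1473/8960 ≈ -0.16440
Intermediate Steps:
(36253 - 33307)/(-8704 + ((-11489 + 16689) - 14416)) = 2946/(-8704 + (5200 - 14416)) = 2946/(-8704 - 9216) = 2946/(-17920) = 2946*(-1/17920) = -1473/8960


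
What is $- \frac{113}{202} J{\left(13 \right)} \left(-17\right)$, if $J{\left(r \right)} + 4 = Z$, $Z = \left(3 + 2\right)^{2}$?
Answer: $\frac{40341}{202} \approx 199.71$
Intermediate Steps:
$Z = 25$ ($Z = 5^{2} = 25$)
$J{\left(r \right)} = 21$ ($J{\left(r \right)} = -4 + 25 = 21$)
$- \frac{113}{202} J{\left(13 \right)} \left(-17\right) = - \frac{113}{202} \cdot 21 \left(-17\right) = \left(-113\right) \frac{1}{202} \cdot 21 \left(-17\right) = \left(- \frac{113}{202}\right) 21 \left(-17\right) = \left(- \frac{2373}{202}\right) \left(-17\right) = \frac{40341}{202}$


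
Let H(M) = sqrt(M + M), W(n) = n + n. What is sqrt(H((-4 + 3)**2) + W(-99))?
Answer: sqrt(-198 + sqrt(2)) ≈ 14.021*I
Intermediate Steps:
W(n) = 2*n
H(M) = sqrt(2)*sqrt(M) (H(M) = sqrt(2*M) = sqrt(2)*sqrt(M))
sqrt(H((-4 + 3)**2) + W(-99)) = sqrt(sqrt(2)*sqrt((-4 + 3)**2) + 2*(-99)) = sqrt(sqrt(2)*sqrt((-1)**2) - 198) = sqrt(sqrt(2)*sqrt(1) - 198) = sqrt(sqrt(2)*1 - 198) = sqrt(sqrt(2) - 198) = sqrt(-198 + sqrt(2))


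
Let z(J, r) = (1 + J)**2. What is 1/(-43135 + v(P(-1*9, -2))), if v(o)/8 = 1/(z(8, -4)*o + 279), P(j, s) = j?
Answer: -225/9705379 ≈ -2.3183e-5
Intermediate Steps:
v(o) = 8/(279 + 81*o) (v(o) = 8/((1 + 8)**2*o + 279) = 8/(9**2*o + 279) = 8/(81*o + 279) = 8/(279 + 81*o))
1/(-43135 + v(P(-1*9, -2))) = 1/(-43135 + 8/(9*(31 + 9*(-1*9)))) = 1/(-43135 + 8/(9*(31 + 9*(-9)))) = 1/(-43135 + 8/(9*(31 - 81))) = 1/(-43135 + (8/9)/(-50)) = 1/(-43135 + (8/9)*(-1/50)) = 1/(-43135 - 4/225) = 1/(-9705379/225) = -225/9705379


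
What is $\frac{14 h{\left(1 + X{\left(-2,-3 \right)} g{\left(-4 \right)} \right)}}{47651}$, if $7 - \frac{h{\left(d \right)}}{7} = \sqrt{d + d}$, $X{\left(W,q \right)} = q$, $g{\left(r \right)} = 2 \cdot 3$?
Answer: $\frac{686}{47651} - \frac{98 i \sqrt{34}}{47651} \approx 0.014396 - 0.011992 i$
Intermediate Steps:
$g{\left(r \right)} = 6$
$h{\left(d \right)} = 49 - 7 \sqrt{2} \sqrt{d}$ ($h{\left(d \right)} = 49 - 7 \sqrt{d + d} = 49 - 7 \sqrt{2 d} = 49 - 7 \sqrt{2} \sqrt{d}$)
$\frac{14 h{\left(1 + X{\left(-2,-3 \right)} g{\left(-4 \right)} \right)}}{47651} = \frac{14 \left(49 - 7 \sqrt{2} \sqrt{1 - 18}\right)}{47651} = 14 \left(49 - 7 \sqrt{2} \sqrt{1 - 18}\right) \frac{1}{47651} = 14 \left(49 - 7 \sqrt{2} \sqrt{-17}\right) \frac{1}{47651} = 14 \left(49 - 7 \sqrt{2} i \sqrt{17}\right) \frac{1}{47651} = 14 \left(49 - 7 i \sqrt{34}\right) \frac{1}{47651} = \left(686 - 98 i \sqrt{34}\right) \frac{1}{47651} = \frac{686}{47651} - \frac{98 i \sqrt{34}}{47651}$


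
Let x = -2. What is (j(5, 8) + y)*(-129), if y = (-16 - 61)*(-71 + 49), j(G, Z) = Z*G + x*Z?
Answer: -221622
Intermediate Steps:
j(G, Z) = -2*Z + G*Z (j(G, Z) = Z*G - 2*Z = G*Z - 2*Z = -2*Z + G*Z)
y = 1694 (y = -77*(-22) = 1694)
(j(5, 8) + y)*(-129) = (8*(-2 + 5) + 1694)*(-129) = (8*3 + 1694)*(-129) = (24 + 1694)*(-129) = 1718*(-129) = -221622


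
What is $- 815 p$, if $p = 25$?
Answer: $-20375$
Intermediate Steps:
$- 815 p = \left(-815\right) 25 = -20375$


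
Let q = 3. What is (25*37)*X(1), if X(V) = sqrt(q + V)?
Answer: 1850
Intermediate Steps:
X(V) = sqrt(3 + V)
(25*37)*X(1) = (25*37)*sqrt(3 + 1) = 925*sqrt(4) = 925*2 = 1850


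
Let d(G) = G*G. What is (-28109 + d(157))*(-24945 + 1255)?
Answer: 81967400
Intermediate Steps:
d(G) = G**2
(-28109 + d(157))*(-24945 + 1255) = (-28109 + 157**2)*(-24945 + 1255) = (-28109 + 24649)*(-23690) = -3460*(-23690) = 81967400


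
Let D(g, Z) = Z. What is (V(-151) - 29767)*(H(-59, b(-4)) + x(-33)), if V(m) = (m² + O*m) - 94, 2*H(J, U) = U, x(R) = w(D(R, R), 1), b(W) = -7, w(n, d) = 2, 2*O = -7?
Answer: 39189/4 ≈ 9797.3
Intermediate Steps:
O = -7/2 (O = (½)*(-7) = -7/2 ≈ -3.5000)
x(R) = 2
H(J, U) = U/2
V(m) = -94 + m² - 7*m/2 (V(m) = (m² - 7*m/2) - 94 = -94 + m² - 7*m/2)
(V(-151) - 29767)*(H(-59, b(-4)) + x(-33)) = ((-94 + (-151)² - 7/2*(-151)) - 29767)*((½)*(-7) + 2) = ((-94 + 22801 + 1057/2) - 29767)*(-7/2 + 2) = (46471/2 - 29767)*(-3/2) = -13063/2*(-3/2) = 39189/4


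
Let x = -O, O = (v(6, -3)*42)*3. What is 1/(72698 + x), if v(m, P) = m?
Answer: 1/71942 ≈ 1.3900e-5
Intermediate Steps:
O = 756 (O = (6*42)*3 = 252*3 = 756)
x = -756 (x = -1*756 = -756)
1/(72698 + x) = 1/(72698 - 756) = 1/71942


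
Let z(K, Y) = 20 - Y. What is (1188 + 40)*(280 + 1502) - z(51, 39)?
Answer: 2188315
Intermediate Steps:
(1188 + 40)*(280 + 1502) - z(51, 39) = (1188 + 40)*(280 + 1502) - (20 - 1*39) = 1228*1782 - (20 - 39) = 2188296 - 1*(-19) = 2188296 + 19 = 2188315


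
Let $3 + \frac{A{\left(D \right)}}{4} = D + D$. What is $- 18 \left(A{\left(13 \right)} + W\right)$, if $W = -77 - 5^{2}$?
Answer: $180$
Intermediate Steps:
$A{\left(D \right)} = -12 + 8 D$ ($A{\left(D \right)} = -12 + 4 \left(D + D\right) = -12 + 4 \cdot 2 D = -12 + 8 D$)
$W = -102$ ($W = -77 - 25 = -102$)
$- 18 \left(A{\left(13 \right)} + W\right) = - 18 \left(\left(-12 + 8 \cdot 13\right) - 102\right) = - 18 \left(\left(-12 + 104\right) - 102\right) = - 18 \left(92 - 102\right) = \left(-18\right) \left(-10\right) = 180$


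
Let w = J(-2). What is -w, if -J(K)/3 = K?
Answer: -6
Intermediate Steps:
J(K) = -3*K
w = 6 (w = -3*(-2) = 6)
-w = -1*6 = -6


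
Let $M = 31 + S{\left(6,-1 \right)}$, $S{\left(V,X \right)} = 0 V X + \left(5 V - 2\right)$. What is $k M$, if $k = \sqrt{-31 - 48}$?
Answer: $59 i \sqrt{79} \approx 524.4 i$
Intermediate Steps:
$S{\left(V,X \right)} = -2 + 5 V$ ($S{\left(V,X \right)} = 0 X + \left(-2 + 5 V\right) = 0 + \left(-2 + 5 V\right) = -2 + 5 V$)
$M = 59$ ($M = 31 + \left(-2 + 5 \cdot 6\right) = 31 + \left(-2 + 30\right) = 31 + 28 = 59$)
$k = i \sqrt{79}$ ($k = \sqrt{-79} = i \sqrt{79} \approx 8.8882 i$)
$k M = i \sqrt{79} \cdot 59 = 59 i \sqrt{79}$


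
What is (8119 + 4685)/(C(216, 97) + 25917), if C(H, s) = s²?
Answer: 6402/17663 ≈ 0.36245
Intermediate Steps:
(8119 + 4685)/(C(216, 97) + 25917) = (8119 + 4685)/(97² + 25917) = 12804/(9409 + 25917) = 12804/35326 = 12804*(1/35326) = 6402/17663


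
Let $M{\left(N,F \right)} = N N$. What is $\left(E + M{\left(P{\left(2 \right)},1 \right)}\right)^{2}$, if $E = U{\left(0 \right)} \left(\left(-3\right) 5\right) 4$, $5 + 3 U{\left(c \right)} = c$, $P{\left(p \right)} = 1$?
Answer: $10201$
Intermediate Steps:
$M{\left(N,F \right)} = N^{2}$
$U{\left(c \right)} = - \frac{5}{3} + \frac{c}{3}$
$E = 100$ ($E = \left(- \frac{5}{3} + \frac{1}{3} \cdot 0\right) \left(\left(-3\right) 5\right) 4 = \left(- \frac{5}{3} + 0\right) \left(-15\right) 4 = \left(- \frac{5}{3}\right) \left(-15\right) 4 = 25 \cdot 4 = 100$)
$\left(E + M{\left(P{\left(2 \right)},1 \right)}\right)^{2} = \left(100 + 1^{2}\right)^{2} = \left(100 + 1\right)^{2} = 101^{2} = 10201$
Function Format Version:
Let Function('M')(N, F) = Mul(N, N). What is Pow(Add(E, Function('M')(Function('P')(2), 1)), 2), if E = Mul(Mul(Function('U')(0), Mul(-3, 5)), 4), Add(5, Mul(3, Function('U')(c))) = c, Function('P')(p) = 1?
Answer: 10201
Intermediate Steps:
Function('M')(N, F) = Pow(N, 2)
Function('U')(c) = Add(Rational(-5, 3), Mul(Rational(1, 3), c))
E = 100 (E = Mul(Mul(Add(Rational(-5, 3), Mul(Rational(1, 3), 0)), Mul(-3, 5)), 4) = Mul(Mul(Add(Rational(-5, 3), 0), -15), 4) = Mul(Mul(Rational(-5, 3), -15), 4) = Mul(25, 4) = 100)
Pow(Add(E, Function('M')(Function('P')(2), 1)), 2) = Pow(Add(100, Pow(1, 2)), 2) = Pow(Add(100, 1), 2) = Pow(101, 2) = 10201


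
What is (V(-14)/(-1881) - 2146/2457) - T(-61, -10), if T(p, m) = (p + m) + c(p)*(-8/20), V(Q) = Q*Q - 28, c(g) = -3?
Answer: 176744147/2567565 ≈ 68.837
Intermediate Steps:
V(Q) = -28 + Q² (V(Q) = Q² - 28 = -28 + Q²)
T(p, m) = 6/5 + m + p (T(p, m) = (p + m) - (-24)/20 = (m + p) - (-24)/20 = (m + p) - 3*(-⅖) = (m + p) + 6/5 = 6/5 + m + p)
(V(-14)/(-1881) - 2146/2457) - T(-61, -10) = ((-28 + (-14)²)/(-1881) - 2146/2457) - (6/5 - 10 - 61) = ((-28 + 196)*(-1/1881) - 2146*1/2457) - 1*(-349/5) = (168*(-1/1881) - 2146/2457) + 349/5 = (-56/627 - 2146/2457) + 349/5 = -494378/513513 + 349/5 = 176744147/2567565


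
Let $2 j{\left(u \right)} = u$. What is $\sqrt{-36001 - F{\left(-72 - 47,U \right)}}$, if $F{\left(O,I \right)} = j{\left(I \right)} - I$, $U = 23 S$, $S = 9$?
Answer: $\frac{i \sqrt{143590}}{2} \approx 189.47 i$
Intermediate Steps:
$U = 207$ ($U = 23 \cdot 9 = 207$)
$j{\left(u \right)} = \frac{u}{2}$
$F{\left(O,I \right)} = - \frac{I}{2}$ ($F{\left(O,I \right)} = \frac{I}{2} - I = - \frac{I}{2}$)
$\sqrt{-36001 - F{\left(-72 - 47,U \right)}} = \sqrt{-36001 - \left(- \frac{1}{2}\right) 207} = \sqrt{-36001 - - \frac{207}{2}} = \sqrt{-36001 + \frac{207}{2}} = \sqrt{- \frac{71795}{2}} = \frac{i \sqrt{143590}}{2}$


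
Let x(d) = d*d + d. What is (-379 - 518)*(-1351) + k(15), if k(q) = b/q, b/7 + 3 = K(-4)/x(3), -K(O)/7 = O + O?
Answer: 10906630/9 ≈ 1.2118e+6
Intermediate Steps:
x(d) = d + d² (x(d) = d² + d = d + d²)
K(O) = -14*O (K(O) = -7*(O + O) = -14*O)
b = 35/3 (b = -21 + 7*((-14*(-4))/((3*(1 + 3)))) = -21 + 7*(56/((3*4))) = -21 + 7*(56/12) = -21 + 7*(56*(1/12)) = -21 + 7*(14/3) = -21 + 98/3 = 35/3 ≈ 11.667)
k(q) = 35/(3*q)
(-379 - 518)*(-1351) + k(15) = (-379 - 518)*(-1351) + (35/3)/15 = -897*(-1351) + (35/3)*(1/15) = 1211847 + 7/9 = 10906630/9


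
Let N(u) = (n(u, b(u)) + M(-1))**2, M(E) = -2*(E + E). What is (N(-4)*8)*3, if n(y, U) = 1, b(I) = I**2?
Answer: 600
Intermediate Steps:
M(E) = -4*E
N(u) = 25 (N(u) = (1 - 4*(-1))**2 = (1 + 4)**2 = 5**2 = 25)
(N(-4)*8)*3 = (25*8)*3 = 200*3 = 600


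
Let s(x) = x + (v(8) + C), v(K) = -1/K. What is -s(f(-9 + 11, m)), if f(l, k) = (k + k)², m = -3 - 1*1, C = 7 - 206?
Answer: 1081/8 ≈ 135.13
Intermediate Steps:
C = -199
m = -4 (m = -3 - 1 = -4)
f(l, k) = 4*k² (f(l, k) = (2*k)² = 4*k²)
s(x) = -1593/8 + x (s(x) = x + (-1/8 - 199) = x + (-1*⅛ - 199) = x + (-⅛ - 199) = x - 1593/8 = -1593/8 + x)
-s(f(-9 + 11, m)) = -(-1593/8 + 4*(-4)²) = -(-1593/8 + 4*16) = -(-1593/8 + 64) = -1*(-1081/8) = 1081/8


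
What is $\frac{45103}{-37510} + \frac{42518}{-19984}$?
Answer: $- \frac{624047133}{187399960} \approx -3.33$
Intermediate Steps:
$\frac{45103}{-37510} + \frac{42518}{-19984} = 45103 \left(- \frac{1}{37510}\right) + 42518 \left(- \frac{1}{19984}\right) = - \frac{45103}{37510} - \frac{21259}{9992} = - \frac{624047133}{187399960}$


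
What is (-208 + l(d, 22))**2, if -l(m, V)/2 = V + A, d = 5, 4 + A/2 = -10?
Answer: 38416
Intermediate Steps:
A = -28 (A = -8 + 2*(-10) = -8 - 20 = -28)
l(m, V) = 56 - 2*V (l(m, V) = -2*(V - 28) = -2*(-28 + V) = 56 - 2*V)
(-208 + l(d, 22))**2 = (-208 + (56 - 2*22))**2 = (-208 + (56 - 44))**2 = (-208 + 12)**2 = (-196)**2 = 38416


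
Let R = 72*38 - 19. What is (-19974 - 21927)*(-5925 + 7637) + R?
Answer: -71731795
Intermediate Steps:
R = 2717 (R = 2736 - 19 = 2717)
(-19974 - 21927)*(-5925 + 7637) + R = (-19974 - 21927)*(-5925 + 7637) + 2717 = -41901*1712 + 2717 = -71734512 + 2717 = -71731795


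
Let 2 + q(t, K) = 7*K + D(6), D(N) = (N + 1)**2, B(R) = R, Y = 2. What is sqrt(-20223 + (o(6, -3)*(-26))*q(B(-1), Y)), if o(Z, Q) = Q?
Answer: I*sqrt(15465) ≈ 124.36*I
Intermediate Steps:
D(N) = (1 + N)**2
q(t, K) = 47 + 7*K (q(t, K) = -2 + (7*K + (1 + 6)**2) = -2 + (7*K + 7**2) = -2 + (7*K + 49) = -2 + (49 + 7*K) = 47 + 7*K)
sqrt(-20223 + (o(6, -3)*(-26))*q(B(-1), Y)) = sqrt(-20223 + (-3*(-26))*(47 + 7*2)) = sqrt(-20223 + 78*(47 + 14)) = sqrt(-20223 + 78*61) = sqrt(-20223 + 4758) = sqrt(-15465) = I*sqrt(15465)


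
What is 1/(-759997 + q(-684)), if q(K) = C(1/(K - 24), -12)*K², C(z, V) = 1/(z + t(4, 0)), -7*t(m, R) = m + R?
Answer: -2839/4476325819 ≈ -6.3423e-7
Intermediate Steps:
t(m, R) = -R/7 - m/7 (t(m, R) = -(m + R)/7 = -(R + m)/7 = -R/7 - m/7)
C(z, V) = 1/(-4/7 + z) (C(z, V) = 1/(z + (-⅐*0 - ⅐*4)) = 1/(z + (0 - 4/7)) = 1/(z - 4/7) = 1/(-4/7 + z))
q(K) = 7*K²/(-4 + 7/(-24 + K)) (q(K) = (7/(-4 + 7/(K - 24)))*K² = (7/(-4 + 7/(-24 + K)))*K² = 7*K²/(-4 + 7/(-24 + K)))
1/(-759997 + q(-684)) = 1/(-759997 + 7*(-684)²*(24 - 1*(-684))/(-103 + 4*(-684))) = 1/(-759997 + 7*467856*(24 + 684)/(-103 - 2736)) = 1/(-759997 + 7*467856*708/(-2839)) = 1/(-759997 + 7*467856*(-1/2839)*708) = 1/(-759997 - 2318694336/2839) = 1/(-4476325819/2839) = -2839/4476325819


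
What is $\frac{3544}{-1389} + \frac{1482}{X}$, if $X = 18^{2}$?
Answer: $\frac{50569}{25002} \approx 2.0226$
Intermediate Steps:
$X = 324$
$\frac{3544}{-1389} + \frac{1482}{X} = \frac{3544}{-1389} + \frac{1482}{324} = 3544 \left(- \frac{1}{1389}\right) + 1482 \cdot \frac{1}{324} = - \frac{3544}{1389} + \frac{247}{54} = \frac{50569}{25002}$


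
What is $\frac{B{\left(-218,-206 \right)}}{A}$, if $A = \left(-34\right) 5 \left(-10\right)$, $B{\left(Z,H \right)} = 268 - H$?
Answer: $\frac{237}{850} \approx 0.27882$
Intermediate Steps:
$A = 1700$ ($A = \left(-170\right) \left(-10\right) = 1700$)
$\frac{B{\left(-218,-206 \right)}}{A} = \frac{268 - -206}{1700} = \left(268 + 206\right) \frac{1}{1700} = 474 \cdot \frac{1}{1700} = \frac{237}{850}$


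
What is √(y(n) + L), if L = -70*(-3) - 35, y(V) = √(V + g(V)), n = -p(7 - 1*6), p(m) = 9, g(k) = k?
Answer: √(175 + 3*I*√2) ≈ 13.23 + 0.1603*I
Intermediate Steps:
n = -9 (n = -1*9 = -9)
y(V) = √2*√V (y(V) = √(V + V) = √(2*V) = √2*√V)
L = 175 (L = 210 - 35 = 175)
√(y(n) + L) = √(√2*√(-9) + 175) = √(√2*(3*I) + 175) = √(3*I*√2 + 175) = √(175 + 3*I*√2)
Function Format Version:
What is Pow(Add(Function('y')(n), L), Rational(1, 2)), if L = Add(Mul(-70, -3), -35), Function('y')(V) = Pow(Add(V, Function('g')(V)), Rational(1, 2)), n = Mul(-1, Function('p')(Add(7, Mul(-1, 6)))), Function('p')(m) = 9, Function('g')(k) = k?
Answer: Pow(Add(175, Mul(3, I, Pow(2, Rational(1, 2)))), Rational(1, 2)) ≈ Add(13.230, Mul(0.1603, I))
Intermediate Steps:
n = -9 (n = Mul(-1, 9) = -9)
Function('y')(V) = Mul(Pow(2, Rational(1, 2)), Pow(V, Rational(1, 2))) (Function('y')(V) = Pow(Add(V, V), Rational(1, 2)) = Pow(Mul(2, V), Rational(1, 2)) = Mul(Pow(2, Rational(1, 2)), Pow(V, Rational(1, 2))))
L = 175 (L = Add(210, -35) = 175)
Pow(Add(Function('y')(n), L), Rational(1, 2)) = Pow(Add(Mul(Pow(2, Rational(1, 2)), Pow(-9, Rational(1, 2))), 175), Rational(1, 2)) = Pow(Add(Mul(Pow(2, Rational(1, 2)), Mul(3, I)), 175), Rational(1, 2)) = Pow(Add(Mul(3, I, Pow(2, Rational(1, 2))), 175), Rational(1, 2)) = Pow(Add(175, Mul(3, I, Pow(2, Rational(1, 2)))), Rational(1, 2))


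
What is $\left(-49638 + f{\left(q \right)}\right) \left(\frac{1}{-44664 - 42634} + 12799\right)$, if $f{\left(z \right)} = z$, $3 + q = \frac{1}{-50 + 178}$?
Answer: $- \frac{7099548914127747}{11174144} \approx -6.3536 \cdot 10^{8}$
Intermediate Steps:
$q = - \frac{383}{128}$ ($q = -3 + \frac{1}{-50 + 178} = -3 + \frac{1}{128} = - \frac{383}{128} \approx -2.9922$)
$\left(-49638 + f{\left(q \right)}\right) \left(\frac{1}{-44664 - 42634} + 12799\right) = \left(-49638 - \frac{383}{128}\right) \left(\frac{1}{-44664 - 42634} + 12799\right) = - \frac{6354047 \left(\frac{1}{-87298} + 12799\right)}{128} = - \frac{6354047 \left(- \frac{1}{87298} + 12799\right)}{128} = \left(- \frac{6354047}{128}\right) \frac{1117327101}{87298} = - \frac{7099548914127747}{11174144}$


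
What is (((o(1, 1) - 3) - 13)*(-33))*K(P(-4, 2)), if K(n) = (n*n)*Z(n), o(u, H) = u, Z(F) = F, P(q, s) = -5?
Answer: -61875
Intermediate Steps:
K(n) = n³ (K(n) = (n*n)*n = n²*n = n³)
(((o(1, 1) - 3) - 13)*(-33))*K(P(-4, 2)) = (((1 - 3) - 13)*(-33))*(-5)³ = ((-2 - 13)*(-33))*(-125) = -15*(-33)*(-125) = 495*(-125) = -61875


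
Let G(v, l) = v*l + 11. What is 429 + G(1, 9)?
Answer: 449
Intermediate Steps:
G(v, l) = 11 + l*v (G(v, l) = l*v + 11 = 11 + l*v)
429 + G(1, 9) = 429 + (11 + 9*1) = 429 + (11 + 9) = 429 + 20 = 449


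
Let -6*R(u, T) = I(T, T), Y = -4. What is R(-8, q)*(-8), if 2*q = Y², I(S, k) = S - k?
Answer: 0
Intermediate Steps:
q = 8 (q = (½)*(-4)² = (½)*16 = 8)
R(u, T) = 0 (R(u, T) = -(T - T)/6 = -⅙*0 = 0)
R(-8, q)*(-8) = 0*(-8) = 0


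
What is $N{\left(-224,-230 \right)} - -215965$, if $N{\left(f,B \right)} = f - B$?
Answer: $215971$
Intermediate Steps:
$N{\left(-224,-230 \right)} - -215965 = \left(-224 - -230\right) - -215965 = \left(-224 + 230\right) + 215965 = 6 + 215965 = 215971$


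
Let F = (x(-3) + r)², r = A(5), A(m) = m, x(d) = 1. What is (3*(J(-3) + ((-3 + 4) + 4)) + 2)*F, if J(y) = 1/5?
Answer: 3168/5 ≈ 633.60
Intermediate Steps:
J(y) = ⅕
r = 5
F = 36 (F = (1 + 5)² = 6² = 36)
(3*(J(-3) + ((-3 + 4) + 4)) + 2)*F = (3*(⅕ + ((-3 + 4) + 4)) + 2)*36 = (3*(⅕ + (1 + 4)) + 2)*36 = (3*(⅕ + 5) + 2)*36 = (3*(26/5) + 2)*36 = (78/5 + 2)*36 = (88/5)*36 = 3168/5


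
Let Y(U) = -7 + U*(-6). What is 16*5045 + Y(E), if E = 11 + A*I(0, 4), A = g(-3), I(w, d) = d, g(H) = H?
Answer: 80719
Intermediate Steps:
A = -3
E = -1 (E = 11 - 3*4 = 11 - 12 = -1)
Y(U) = -7 - 6*U
16*5045 + Y(E) = 16*5045 + (-7 - 6*(-1)) = 80720 + (-7 + 6) = 80720 - 1 = 80719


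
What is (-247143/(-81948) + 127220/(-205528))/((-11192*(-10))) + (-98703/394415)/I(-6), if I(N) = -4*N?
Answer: -12894129359115853/1239136726798077632 ≈ -0.010406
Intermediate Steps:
(-247143/(-81948) + 127220/(-205528))/((-11192*(-10))) + (-98703/394415)/I(-6) = (-247143/(-81948) + 127220/(-205528))/((-11192*(-10))) + (-98703/394415)/((-4*(-6))) = (-247143*(-1/81948) + 127220*(-1/205528))/111920 - 98703*1/394415/24 = (82381/27316 - 31805/51382)*(1/111920) - 98703/394415*1/24 = (1682057581/701775356)*(1/111920) - 32901/3155320 = 1682057581/78542697843520 - 32901/3155320 = -12894129359115853/1239136726798077632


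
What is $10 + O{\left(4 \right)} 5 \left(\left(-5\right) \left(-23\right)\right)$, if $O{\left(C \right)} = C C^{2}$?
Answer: $36810$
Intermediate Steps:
$O{\left(C \right)} = C^{3}$
$10 + O{\left(4 \right)} 5 \left(\left(-5\right) \left(-23\right)\right) = 10 + 4^{3} \cdot 5 \left(\left(-5\right) \left(-23\right)\right) = 10 + 64 \cdot 5 \cdot 115 = 10 + 320 \cdot 115 = 10 + 36800 = 36810$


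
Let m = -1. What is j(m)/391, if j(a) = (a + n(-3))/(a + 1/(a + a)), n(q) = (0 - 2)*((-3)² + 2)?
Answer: 2/51 ≈ 0.039216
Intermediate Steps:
n(q) = -22 (n(q) = -2*(9 + 2) = -2*11 = -22)
j(a) = (-22 + a)/(a + 1/(2*a)) (j(a) = (a - 22)/(a + 1/(a + a)) = (-22 + a)/(a + 1/(2*a)))
j(m)/391 = (2*(-1)*(-22 - 1)/(1 + 2*(-1)²))/391 = (2*(-1)*(-23)/(1 + 2*1))/391 = (2*(-1)*(-23)/(1 + 2))/391 = (2*(-1)*(-23)/3)/391 = (2*(-1)*(⅓)*(-23))/391 = (1/391)*(46/3) = 2/51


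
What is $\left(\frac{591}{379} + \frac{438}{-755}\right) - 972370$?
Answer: $- \frac{278238533447}{286145} \approx -9.7237 \cdot 10^{5}$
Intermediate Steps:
$\left(\frac{591}{379} + \frac{438}{-755}\right) - 972370 = \left(591 \cdot \frac{1}{379} + 438 \left(- \frac{1}{755}\right)\right) - 972370 = \left(\frac{591}{379} - \frac{438}{755}\right) - 972370 = \frac{280203}{286145} - 972370 = - \frac{278238533447}{286145}$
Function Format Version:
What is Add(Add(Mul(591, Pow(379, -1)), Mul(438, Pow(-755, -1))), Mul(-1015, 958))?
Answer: Rational(-278238533447, 286145) ≈ -9.7237e+5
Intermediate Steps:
Add(Add(Mul(591, Pow(379, -1)), Mul(438, Pow(-755, -1))), Mul(-1015, 958)) = Add(Add(Mul(591, Rational(1, 379)), Mul(438, Rational(-1, 755))), -972370) = Add(Add(Rational(591, 379), Rational(-438, 755)), -972370) = Add(Rational(280203, 286145), -972370) = Rational(-278238533447, 286145)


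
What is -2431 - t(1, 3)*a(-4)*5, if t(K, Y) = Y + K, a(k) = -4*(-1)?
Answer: -2511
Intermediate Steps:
a(k) = 4
t(K, Y) = K + Y
-2431 - t(1, 3)*a(-4)*5 = -2431 - (1 + 3)*4*5 = -2431 - 4*4*5 = -2431 - 16*5 = -2431 - 1*80 = -2431 - 80 = -2511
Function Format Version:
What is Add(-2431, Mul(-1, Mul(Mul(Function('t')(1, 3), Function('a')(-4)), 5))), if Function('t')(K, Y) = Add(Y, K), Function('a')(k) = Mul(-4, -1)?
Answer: -2511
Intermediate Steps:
Function('a')(k) = 4
Function('t')(K, Y) = Add(K, Y)
Add(-2431, Mul(-1, Mul(Mul(Function('t')(1, 3), Function('a')(-4)), 5))) = Add(-2431, Mul(-1, Mul(Mul(Add(1, 3), 4), 5))) = Add(-2431, Mul(-1, Mul(Mul(4, 4), 5))) = Add(-2431, Mul(-1, Mul(16, 5))) = Add(-2431, Mul(-1, 80)) = Add(-2431, -80) = -2511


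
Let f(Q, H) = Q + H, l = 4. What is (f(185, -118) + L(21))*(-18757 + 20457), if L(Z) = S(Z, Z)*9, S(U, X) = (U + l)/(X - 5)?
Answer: 551225/4 ≈ 1.3781e+5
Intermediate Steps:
S(U, X) = (4 + U)/(-5 + X) (S(U, X) = (U + 4)/(X - 5) = (4 + U)/(-5 + X))
L(Z) = 9*(4 + Z)/(-5 + Z) (L(Z) = ((4 + Z)/(-5 + Z))*9 = 9*(4 + Z)/(-5 + Z))
f(Q, H) = H + Q
(f(185, -118) + L(21))*(-18757 + 20457) = ((-118 + 185) + 9*(4 + 21)/(-5 + 21))*(-18757 + 20457) = (67 + 9*25/16)*1700 = (67 + 9*(1/16)*25)*1700 = (67 + 225/16)*1700 = (1297/16)*1700 = 551225/4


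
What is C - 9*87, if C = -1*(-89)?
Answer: -694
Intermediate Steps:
C = 89
C - 9*87 = 89 - 9*87 = 89 - 783 = -694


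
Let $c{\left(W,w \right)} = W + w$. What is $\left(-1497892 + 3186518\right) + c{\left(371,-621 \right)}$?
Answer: $1688376$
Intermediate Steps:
$\left(-1497892 + 3186518\right) + c{\left(371,-621 \right)} = \left(-1497892 + 3186518\right) + \left(371 - 621\right) = 1688626 - 250 = 1688376$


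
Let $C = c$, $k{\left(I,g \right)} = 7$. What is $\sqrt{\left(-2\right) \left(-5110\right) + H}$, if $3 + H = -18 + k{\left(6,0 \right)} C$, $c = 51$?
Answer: $2 \sqrt{2639} \approx 102.74$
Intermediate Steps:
$C = 51$
$H = 336$ ($H = -3 + \left(-18 + 7 \cdot 51\right) = -3 + \left(-18 + 357\right) = -3 + 339 = 336$)
$\sqrt{\left(-2\right) \left(-5110\right) + H} = \sqrt{\left(-2\right) \left(-5110\right) + 336} = \sqrt{10220 + 336} = \sqrt{10556} = 2 \sqrt{2639}$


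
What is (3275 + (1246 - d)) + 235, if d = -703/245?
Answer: 1165923/245 ≈ 4758.9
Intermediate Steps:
d = -703/245 (d = -703*1/245 = -703/245 ≈ -2.8694)
(3275 + (1246 - d)) + 235 = (3275 + (1246 - 1*(-703/245))) + 235 = (3275 + (1246 + 703/245)) + 235 = (3275 + 305973/245) + 235 = 1108348/245 + 235 = 1165923/245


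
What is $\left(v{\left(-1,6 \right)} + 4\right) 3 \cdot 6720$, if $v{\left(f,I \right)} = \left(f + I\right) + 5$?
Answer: $282240$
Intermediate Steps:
$v{\left(f,I \right)} = 5 + I + f$ ($v{\left(f,I \right)} = \left(I + f\right) + 5 = 5 + I + f$)
$\left(v{\left(-1,6 \right)} + 4\right) 3 \cdot 6720 = \left(\left(5 + 6 - 1\right) + 4\right) 3 \cdot 6720 = \left(10 + 4\right) 3 \cdot 6720 = 14 \cdot 3 \cdot 6720 = 42 \cdot 6720 = 282240$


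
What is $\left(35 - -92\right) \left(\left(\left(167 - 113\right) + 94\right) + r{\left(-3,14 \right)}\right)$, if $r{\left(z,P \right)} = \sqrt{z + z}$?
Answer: $18796 + 127 i \sqrt{6} \approx 18796.0 + 311.08 i$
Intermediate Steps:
$r{\left(z,P \right)} = \sqrt{2} \sqrt{z}$ ($r{\left(z,P \right)} = \sqrt{2 z} = \sqrt{2} \sqrt{z}$)
$\left(35 - -92\right) \left(\left(\left(167 - 113\right) + 94\right) + r{\left(-3,14 \right)}\right) = \left(35 - -92\right) \left(\left(\left(167 - 113\right) + 94\right) + \sqrt{2} \sqrt{-3}\right) = \left(35 + 92\right) \left(\left(54 + 94\right) + \sqrt{2} i \sqrt{3}\right) = 127 \left(148 + i \sqrt{6}\right) = 18796 + 127 i \sqrt{6}$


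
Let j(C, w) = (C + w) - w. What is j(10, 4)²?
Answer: 100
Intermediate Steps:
j(C, w) = C
j(10, 4)² = 10² = 100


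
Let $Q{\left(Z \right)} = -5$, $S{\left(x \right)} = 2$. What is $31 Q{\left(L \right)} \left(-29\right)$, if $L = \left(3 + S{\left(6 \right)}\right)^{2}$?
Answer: $4495$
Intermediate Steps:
$L = 25$ ($L = \left(3 + 2\right)^{2} = 5^{2} = 25$)
$31 Q{\left(L \right)} \left(-29\right) = 31 \left(-5\right) \left(-29\right) = \left(-155\right) \left(-29\right) = 4495$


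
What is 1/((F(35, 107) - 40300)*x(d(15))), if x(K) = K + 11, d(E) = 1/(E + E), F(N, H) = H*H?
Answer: -10/3183227 ≈ -3.1415e-6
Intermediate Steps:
F(N, H) = H²
d(E) = 1/(2*E)
x(K) = 11 + K
1/((F(35, 107) - 40300)*x(d(15))) = 1/((107² - 40300)*(11 + (½)/15)) = 1/((11449 - 40300)*(11 + (½)*(1/15))) = 1/((-28851)*(11 + 1/30)) = -1/(28851*331/30) = -1/28851*30/331 = -10/3183227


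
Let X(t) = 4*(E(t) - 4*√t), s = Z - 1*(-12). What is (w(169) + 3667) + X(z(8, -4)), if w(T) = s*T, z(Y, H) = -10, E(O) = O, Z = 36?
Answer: 11739 - 16*I*√10 ≈ 11739.0 - 50.596*I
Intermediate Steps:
s = 48 (s = 36 - 1*(-12) = 36 + 12 = 48)
X(t) = -16*√t + 4*t (X(t) = 4*(t - 4*√t) = -16*√t + 4*t)
w(T) = 48*T
(w(169) + 3667) + X(z(8, -4)) = (48*169 + 3667) + (-16*I*√10 + 4*(-10)) = (8112 + 3667) + (-16*I*√10 - 40) = 11779 + (-16*I*√10 - 40) = 11779 + (-40 - 16*I*√10) = 11739 - 16*I*√10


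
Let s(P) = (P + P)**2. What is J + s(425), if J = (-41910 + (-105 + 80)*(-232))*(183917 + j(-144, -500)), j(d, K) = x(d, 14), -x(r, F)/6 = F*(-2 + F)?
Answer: -6604121490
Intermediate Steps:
x(r, F) = -6*F*(-2 + F)
j(d, K) = -1008 (j(d, K) = 6*14*(2 - 1*14) = 6*14*(2 - 14) = 6*14*(-12) = -1008)
s(P) = 4*P**2 (s(P) = (2*P)**2 = 4*P**2)
J = -6604843990 (J = (-41910 + (-105 + 80)*(-232))*(183917 - 1008) = (-41910 - 25*(-232))*182909 = (-41910 + 5800)*182909 = -36110*182909 = -6604843990)
J + s(425) = -6604843990 + 4*425**2 = -6604843990 + 4*180625 = -6604843990 + 722500 = -6604121490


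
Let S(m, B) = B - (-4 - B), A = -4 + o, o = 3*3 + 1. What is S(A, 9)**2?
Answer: 484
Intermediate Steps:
o = 10 (o = 9 + 1 = 10)
A = 6 (A = -4 + 10 = 6)
S(m, B) = 4 + 2*B (S(m, B) = B + (4 + B) = 4 + 2*B)
S(A, 9)**2 = (4 + 2*9)**2 = (4 + 18)**2 = 22**2 = 484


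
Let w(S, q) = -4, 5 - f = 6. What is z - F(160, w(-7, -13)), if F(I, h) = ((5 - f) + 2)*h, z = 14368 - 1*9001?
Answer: 5399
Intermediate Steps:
f = -1 (f = 5 - 1*6 = 5 - 6 = -1)
z = 5367 (z = 14368 - 9001 = 5367)
F(I, h) = 8*h (F(I, h) = ((5 - 1*(-1)) + 2)*h = ((5 + 1) + 2)*h = (6 + 2)*h = 8*h)
z - F(160, w(-7, -13)) = 5367 - 8*(-4) = 5367 - 1*(-32) = 5367 + 32 = 5399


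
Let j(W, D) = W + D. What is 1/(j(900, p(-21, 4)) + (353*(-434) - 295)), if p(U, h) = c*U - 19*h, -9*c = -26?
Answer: -3/458201 ≈ -6.5473e-6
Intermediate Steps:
c = 26/9 (c = -⅑*(-26) = 26/9 ≈ 2.8889)
p(U, h) = -19*h + 26*U/9 (p(U, h) = 26*U/9 - 19*h = -19*h + 26*U/9)
j(W, D) = D + W
1/(j(900, p(-21, 4)) + (353*(-434) - 295)) = 1/(((-19*4 + (26/9)*(-21)) + 900) + (353*(-434) - 295)) = 1/(((-76 - 182/3) + 900) + (-153202 - 295)) = 1/((-410/3 + 900) - 153497) = 1/(2290/3 - 153497) = 1/(-458201/3) = -3/458201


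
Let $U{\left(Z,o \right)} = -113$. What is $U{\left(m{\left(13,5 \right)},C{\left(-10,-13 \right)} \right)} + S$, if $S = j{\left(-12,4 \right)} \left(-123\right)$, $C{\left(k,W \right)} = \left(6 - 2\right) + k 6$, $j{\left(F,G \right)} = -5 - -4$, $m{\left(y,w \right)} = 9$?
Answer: $10$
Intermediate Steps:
$j{\left(F,G \right)} = -1$ ($j{\left(F,G \right)} = -5 + 4 = -1$)
$C{\left(k,W \right)} = 4 + 6 k$
$S = 123$ ($S = \left(-1\right) \left(-123\right) = 123$)
$U{\left(m{\left(13,5 \right)},C{\left(-10,-13 \right)} \right)} + S = -113 + 123 = 10$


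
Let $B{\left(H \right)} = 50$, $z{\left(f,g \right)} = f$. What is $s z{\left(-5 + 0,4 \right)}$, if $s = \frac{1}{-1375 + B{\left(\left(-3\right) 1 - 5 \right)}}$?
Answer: $\frac{1}{265} \approx 0.0037736$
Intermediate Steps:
$s = - \frac{1}{1325}$ ($s = \frac{1}{-1375 + 50} = \frac{1}{-1325} = - \frac{1}{1325} \approx -0.00075472$)
$s z{\left(-5 + 0,4 \right)} = - \frac{-5 + 0}{1325} = \left(- \frac{1}{1325}\right) \left(-5\right) = \frac{1}{265}$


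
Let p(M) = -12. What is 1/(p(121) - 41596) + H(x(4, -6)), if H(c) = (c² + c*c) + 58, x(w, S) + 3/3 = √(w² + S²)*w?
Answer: 71732191/41608 - 32*√13 ≈ 1608.6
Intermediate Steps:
x(w, S) = -1 + w*√(S² + w²) (x(w, S) = -1 + √(w² + S²)*w = -1 + √(S² + w²)*w = -1 + w*√(S² + w²))
H(c) = 58 + 2*c² (H(c) = (c² + c²) + 58 = 2*c² + 58 = 58 + 2*c²)
1/(p(121) - 41596) + H(x(4, -6)) = 1/(-12 - 41596) + (58 + 2*(-1 + 4*√((-6)² + 4²))²) = 1/(-41608) + (58 + 2*(-1 + 4*√(36 + 16))²) = -1/41608 + (58 + 2*(-1 + 4*√52)²) = -1/41608 + (58 + 2*(-1 + 4*(2*√13))²) = -1/41608 + (58 + 2*(-1 + 8*√13)²) = 2413263/41608 + 2*(-1 + 8*√13)²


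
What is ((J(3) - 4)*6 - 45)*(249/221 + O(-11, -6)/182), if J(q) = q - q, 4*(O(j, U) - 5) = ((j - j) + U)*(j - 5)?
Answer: -274551/3094 ≈ -88.737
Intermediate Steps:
O(j, U) = 5 + U*(-5 + j)/4 (O(j, U) = 5 + (((j - j) + U)*(j - 5))/4 = 5 + ((0 + U)*(-5 + j))/4 = 5 + (U*(-5 + j))/4 = 5 + U*(-5 + j)/4)
J(q) = 0
((J(3) - 4)*6 - 45)*(249/221 + O(-11, -6)/182) = ((0 - 4)*6 - 45)*(249/221 + (5 - 5/4*(-6) + (¼)*(-6)*(-11))/182) = (-4*6 - 45)*(249*(1/221) + (5 + 15/2 + 33/2)*(1/182)) = (-24 - 45)*(249/221 + 29*(1/182)) = -69*(249/221 + 29/182) = -69*3979/3094 = -274551/3094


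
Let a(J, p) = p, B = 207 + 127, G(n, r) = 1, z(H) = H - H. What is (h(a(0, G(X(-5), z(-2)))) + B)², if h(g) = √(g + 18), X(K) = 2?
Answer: (334 + √19)² ≈ 1.1449e+5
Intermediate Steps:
z(H) = 0
B = 334
h(g) = √(18 + g)
(h(a(0, G(X(-5), z(-2)))) + B)² = (√(18 + 1) + 334)² = (√19 + 334)² = (334 + √19)²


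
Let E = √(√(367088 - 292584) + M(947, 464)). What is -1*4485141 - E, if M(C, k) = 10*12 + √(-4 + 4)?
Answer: -4485141 - √(120 + 2*√18626) ≈ -4.4852e+6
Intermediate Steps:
M(C, k) = 120 (M(C, k) = 120 + √0 = 120 + 0 = 120)
E = √(120 + 2*√18626) (E = √(√(367088 - 292584) + 120) = √(√74504 + 120) = √(2*√18626 + 120) = √(120 + 2*√18626) ≈ 19.823)
-1*4485141 - E = -1*4485141 - √(120 + 2*√18626) = -4485141 - √(120 + 2*√18626)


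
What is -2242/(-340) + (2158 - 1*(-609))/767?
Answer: 1330197/130390 ≈ 10.202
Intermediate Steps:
-2242/(-340) + (2158 - 1*(-609))/767 = -2242*(-1/340) + (2158 + 609)*(1/767) = 1121/170 + 2767*(1/767) = 1121/170 + 2767/767 = 1330197/130390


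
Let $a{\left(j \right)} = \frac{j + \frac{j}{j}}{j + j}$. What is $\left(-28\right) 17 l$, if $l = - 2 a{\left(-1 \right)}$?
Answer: $0$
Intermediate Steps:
$a{\left(j \right)} = \frac{1 + j}{2 j}$ ($a{\left(j \right)} = \frac{j + 1}{2 j} = \left(1 + j\right) \frac{1}{2 j} = \frac{1 + j}{2 j}$)
$l = 0$ ($l = - 2 \frac{1 - 1}{2 \left(-1\right)} = - 2 \cdot \frac{1}{2} \left(-1\right) 0 = \left(-2\right) 0 = 0$)
$\left(-28\right) 17 l = \left(-28\right) 17 \cdot 0 = \left(-476\right) 0 = 0$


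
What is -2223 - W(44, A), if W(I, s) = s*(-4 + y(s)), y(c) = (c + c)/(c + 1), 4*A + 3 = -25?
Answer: -6704/3 ≈ -2234.7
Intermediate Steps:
A = -7 (A = -¾ + (¼)*(-25) = -¾ - 25/4 = -7)
y(c) = 2*c/(1 + c) (y(c) = (2*c)/(1 + c) = 2*c/(1 + c))
W(I, s) = s*(-4 + 2*s/(1 + s))
-2223 - W(44, A) = -2223 - 2*(-7)*(-2 - 1*(-7))/(1 - 7) = -2223 - 2*(-7)*(-2 + 7)/(-6) = -2223 - 2*(-7)*(-1)*5/6 = -2223 - 1*35/3 = -2223 - 35/3 = -6704/3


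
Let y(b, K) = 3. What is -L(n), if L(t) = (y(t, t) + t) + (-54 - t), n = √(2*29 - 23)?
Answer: 51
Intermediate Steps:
n = √35 (n = √(58 - 23) = √35 ≈ 5.9161)
L(t) = -51 (L(t) = (3 + t) + (-54 - t) = -51)
-L(n) = -1*(-51) = 51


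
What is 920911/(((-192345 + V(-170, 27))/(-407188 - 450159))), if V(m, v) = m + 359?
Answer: 789540283117/192156 ≈ 4.1089e+6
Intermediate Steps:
V(m, v) = 359 + m
920911/(((-192345 + V(-170, 27))/(-407188 - 450159))) = 920911/(((-192345 + (359 - 170))/(-407188 - 450159))) = 920911/(((-192345 + 189)/(-857347))) = 920911/((-192156*(-1/857347))) = 920911/(192156/857347) = 920911*(857347/192156) = 789540283117/192156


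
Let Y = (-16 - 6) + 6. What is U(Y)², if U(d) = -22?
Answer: 484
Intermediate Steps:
Y = -16 (Y = -22 + 6 = -16)
U(Y)² = (-22)² = 484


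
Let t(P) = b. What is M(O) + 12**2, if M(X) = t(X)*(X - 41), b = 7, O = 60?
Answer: 277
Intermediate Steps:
t(P) = 7
M(X) = -287 + 7*X (M(X) = 7*(X - 41) = 7*(-41 + X) = -287 + 7*X)
M(O) + 12**2 = (-287 + 7*60) + 12**2 = (-287 + 420) + 144 = 133 + 144 = 277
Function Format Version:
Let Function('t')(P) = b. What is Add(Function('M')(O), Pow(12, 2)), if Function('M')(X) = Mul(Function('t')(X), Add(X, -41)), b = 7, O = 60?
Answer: 277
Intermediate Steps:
Function('t')(P) = 7
Function('M')(X) = Add(-287, Mul(7, X)) (Function('M')(X) = Mul(7, Add(X, -41)) = Mul(7, Add(-41, X)) = Add(-287, Mul(7, X)))
Add(Function('M')(O), Pow(12, 2)) = Add(Add(-287, Mul(7, 60)), Pow(12, 2)) = Add(Add(-287, 420), 144) = Add(133, 144) = 277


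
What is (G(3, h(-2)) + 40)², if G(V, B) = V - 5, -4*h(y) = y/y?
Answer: 1444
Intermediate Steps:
h(y) = -¼ (h(y) = -y/(4*y) = -¼*1 = -¼)
G(V, B) = -5 + V
(G(3, h(-2)) + 40)² = ((-5 + 3) + 40)² = (-2 + 40)² = 38² = 1444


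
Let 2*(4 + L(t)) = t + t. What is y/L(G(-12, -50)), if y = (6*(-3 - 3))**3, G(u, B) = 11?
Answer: -46656/7 ≈ -6665.1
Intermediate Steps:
L(t) = -4 + t (L(t) = -4 + (t + t)/2 = -4 + (2*t)/2 = -4 + t)
y = -46656 (y = (6*(-6))**3 = (-36)**3 = -46656)
y/L(G(-12, -50)) = -46656/(-4 + 11) = -46656/7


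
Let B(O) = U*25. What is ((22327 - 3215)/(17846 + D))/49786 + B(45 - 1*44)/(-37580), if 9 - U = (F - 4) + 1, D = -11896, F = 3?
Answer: -3296638927/556609969300 ≈ -0.0059227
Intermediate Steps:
U = 9 (U = 9 - ((3 - 4) + 1) = 9 - (-1 + 1) = 9 - 1*0 = 9 + 0 = 9)
B(O) = 225 (B(O) = 9*25 = 225)
((22327 - 3215)/(17846 + D))/49786 + B(45 - 1*44)/(-37580) = ((22327 - 3215)/(17846 - 11896))/49786 + 225/(-37580) = (19112/5950)*(1/49786) + 225*(-1/37580) = (19112*(1/5950))*(1/49786) - 45/7516 = (9556/2975)*(1/49786) - 45/7516 = 4778/74056675 - 45/7516 = -3296638927/556609969300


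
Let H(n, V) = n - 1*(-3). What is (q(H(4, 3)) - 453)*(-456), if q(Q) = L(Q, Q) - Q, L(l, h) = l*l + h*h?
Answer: 165072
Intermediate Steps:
L(l, h) = h² + l² (L(l, h) = l² + h² = h² + l²)
H(n, V) = 3 + n (H(n, V) = n + 3 = 3 + n)
q(Q) = -Q + 2*Q² (q(Q) = (Q² + Q²) - Q = 2*Q² - Q = -Q + 2*Q²)
(q(H(4, 3)) - 453)*(-456) = ((3 + 4)*(-1 + 2*(3 + 4)) - 453)*(-456) = (7*(-1 + 2*7) - 453)*(-456) = (7*(-1 + 14) - 453)*(-456) = (7*13 - 453)*(-456) = (91 - 453)*(-456) = -362*(-456) = 165072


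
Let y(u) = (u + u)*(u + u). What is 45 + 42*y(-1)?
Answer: 213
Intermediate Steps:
y(u) = 4*u² (y(u) = (2*u)*(2*u) = 4*u²)
45 + 42*y(-1) = 45 + 42*(4*(-1)²) = 45 + 42*(4*1) = 45 + 42*4 = 45 + 168 = 213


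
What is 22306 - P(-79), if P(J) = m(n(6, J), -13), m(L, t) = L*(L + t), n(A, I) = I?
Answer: 15038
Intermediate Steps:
P(J) = J*(-13 + J) (P(J) = J*(J - 13) = J*(-13 + J))
22306 - P(-79) = 22306 - (-79)*(-13 - 79) = 22306 - (-79)*(-92) = 22306 - 1*7268 = 22306 - 7268 = 15038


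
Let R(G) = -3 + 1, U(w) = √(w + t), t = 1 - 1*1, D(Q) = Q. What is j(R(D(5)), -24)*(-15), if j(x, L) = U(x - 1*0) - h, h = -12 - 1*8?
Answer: -300 - 15*I*√2 ≈ -300.0 - 21.213*I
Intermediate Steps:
t = 0 (t = 1 - 1 = 0)
U(w) = √w (U(w) = √(w + 0) = √w)
R(G) = -2
h = -20 (h = -12 - 8 = -20)
j(x, L) = 20 + √x (j(x, L) = √(x - 1*0) - 1*(-20) = √(x + 0) + 20 = √x + 20 = 20 + √x)
j(R(D(5)), -24)*(-15) = (20 + √(-2))*(-15) = (20 + I*√2)*(-15) = -300 - 15*I*√2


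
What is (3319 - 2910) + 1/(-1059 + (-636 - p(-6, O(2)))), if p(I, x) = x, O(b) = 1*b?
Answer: 694072/1697 ≈ 409.00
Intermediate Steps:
O(b) = b
(3319 - 2910) + 1/(-1059 + (-636 - p(-6, O(2)))) = (3319 - 2910) + 1/(-1059 + (-636 - 1*2)) = 409 + 1/(-1059 + (-636 - 2)) = 409 + 1/(-1059 - 638) = 409 + 1/(-1697) = 409 - 1/1697 = 694072/1697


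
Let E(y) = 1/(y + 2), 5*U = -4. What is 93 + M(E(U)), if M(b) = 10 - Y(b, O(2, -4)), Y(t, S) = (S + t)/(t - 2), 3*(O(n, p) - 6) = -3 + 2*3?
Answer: 768/7 ≈ 109.71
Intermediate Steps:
O(n, p) = 7 (O(n, p) = 6 + (-3 + 2*3)/3 = 6 + (-3 + 6)/3 = 6 + (⅓)*3 = 6 + 1 = 7)
Y(t, S) = (S + t)/(-2 + t)
U = -⅘ (U = (⅕)*(-4) = -⅘ ≈ -0.80000)
E(y) = 1/(2 + y)
M(b) = 10 - (7 + b)/(-2 + b)
93 + M(E(U)) = 93 + 9*(-3 + 1/(2 - ⅘))/(-2 + 1/(2 - ⅘)) = 93 + 9*(-3 + 1/(6/5))/(-2 + 1/(6/5)) = 93 + 9*(-3 + ⅚)/(-2 + ⅚) = 93 + 9*(-13/6)/(-7/6) = 93 + 9*(-6/7)*(-13/6) = 93 + 117/7 = 768/7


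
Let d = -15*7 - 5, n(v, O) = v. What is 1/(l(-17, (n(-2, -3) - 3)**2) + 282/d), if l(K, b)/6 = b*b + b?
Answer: 55/214359 ≈ 0.00025658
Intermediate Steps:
l(K, b) = 6*b + 6*b**2 (l(K, b) = 6*(b*b + b) = 6*(b**2 + b) = 6*(b + b**2) = 6*b + 6*b**2)
d = -110 (d = -105 - 5 = -110)
1/(l(-17, (n(-2, -3) - 3)**2) + 282/d) = 1/(6*(-2 - 3)**2*(1 + (-2 - 3)**2) + 282/(-110)) = 1/(6*(-5)**2*(1 + (-5)**2) + 282*(-1/110)) = 1/(6*25*(1 + 25) - 141/55) = 1/(6*25*26 - 141/55) = 1/(3900 - 141/55) = 1/(214359/55) = 55/214359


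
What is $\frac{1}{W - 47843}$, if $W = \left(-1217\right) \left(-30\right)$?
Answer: $- \frac{1}{11333} \approx -8.8238 \cdot 10^{-5}$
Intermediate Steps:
$W = 36510$
$\frac{1}{W - 47843} = \frac{1}{36510 - 47843} = \frac{1}{-11333} = - \frac{1}{11333}$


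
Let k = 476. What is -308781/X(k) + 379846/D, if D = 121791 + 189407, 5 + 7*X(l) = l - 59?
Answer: -336243855457/64106788 ≈ -5245.1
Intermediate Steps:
X(l) = -64/7 + l/7 (X(l) = -5/7 + (l - 59)/7 = -5/7 + (-59 + l)/7 = -5/7 + (-59/7 + l/7) = -64/7 + l/7)
D = 311198
-308781/X(k) + 379846/D = -308781/(-64/7 + (⅐)*476) + 379846/311198 = -308781/(-64/7 + 68) + 379846*(1/311198) = -308781/412/7 + 189923/155599 = -308781*7/412 + 189923/155599 = -2161467/412 + 189923/155599 = -336243855457/64106788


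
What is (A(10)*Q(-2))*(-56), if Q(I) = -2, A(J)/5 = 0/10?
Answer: 0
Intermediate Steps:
A(J) = 0 (A(J) = 5*(0/10) = 5*(0*(⅒)) = 5*0 = 0)
(A(10)*Q(-2))*(-56) = (0*(-2))*(-56) = 0*(-56) = 0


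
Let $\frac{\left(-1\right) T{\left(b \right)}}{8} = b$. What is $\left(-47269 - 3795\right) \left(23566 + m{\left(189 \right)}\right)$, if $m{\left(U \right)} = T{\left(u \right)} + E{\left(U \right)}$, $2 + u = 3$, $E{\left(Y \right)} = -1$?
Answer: $-1202914648$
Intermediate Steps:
$u = 1$ ($u = -2 + 3 = 1$)
$T{\left(b \right)} = - 8 b$
$m{\left(U \right)} = -9$ ($m{\left(U \right)} = \left(-8\right) 1 - 1 = -8 - 1 = -9$)
$\left(-47269 - 3795\right) \left(23566 + m{\left(189 \right)}\right) = \left(-47269 - 3795\right) \left(23566 - 9\right) = \left(-47269 - 3795\right) 23557 = \left(-51064\right) 23557 = -1202914648$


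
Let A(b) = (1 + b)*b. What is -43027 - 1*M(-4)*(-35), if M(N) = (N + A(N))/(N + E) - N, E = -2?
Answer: -128801/3 ≈ -42934.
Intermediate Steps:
A(b) = b*(1 + b)
M(N) = -N + (N + N*(1 + N))/(-2 + N) (M(N) = (N + N*(1 + N))/(N - 2) - N = (N + N*(1 + N))/(-2 + N) - N = -N + (N + N*(1 + N))/(-2 + N))
-43027 - 1*M(-4)*(-35) = -43027 - 1*(4*(-4)/(-2 - 4))*(-35) = -43027 - 1*(4*(-4)/(-6))*(-35) = -43027 - 1*(4*(-4)*(-1/6))*(-35) = -43027 - 1*(8/3)*(-35) = -43027 - 8*(-35)/3 = -43027 - 1*(-280/3) = -43027 + 280/3 = -128801/3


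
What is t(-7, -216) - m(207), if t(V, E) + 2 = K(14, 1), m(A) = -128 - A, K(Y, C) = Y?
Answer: 347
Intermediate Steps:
t(V, E) = 12 (t(V, E) = -2 + 14 = 12)
t(-7, -216) - m(207) = 12 - (-128 - 1*207) = 12 - (-128 - 207) = 12 - 1*(-335) = 12 + 335 = 347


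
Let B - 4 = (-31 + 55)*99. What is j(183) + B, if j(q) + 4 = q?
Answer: 2559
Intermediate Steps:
B = 2380 (B = 4 + (-31 + 55)*99 = 4 + 24*99 = 4 + 2376 = 2380)
j(q) = -4 + q
j(183) + B = (-4 + 183) + 2380 = 179 + 2380 = 2559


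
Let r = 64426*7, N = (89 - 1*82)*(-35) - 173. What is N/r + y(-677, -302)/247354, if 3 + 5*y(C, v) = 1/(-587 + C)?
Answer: -327580238883/352504957144480 ≈ -0.00092929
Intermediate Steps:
N = -418 (N = (89 - 82)*(-35) - 173 = 7*(-35) - 173 = -245 - 173 = -418)
r = 450982
y(C, v) = -3/5 + 1/(5*(-587 + C))
N/r + y(-677, -302)/247354 = -418/450982 + ((1762 - 3*(-677))/(5*(-587 - 677)))/247354 = -418*1/450982 + ((1/5)*(1762 + 2031)/(-1264))*(1/247354) = -209/225491 + ((1/5)*(-1/1264)*3793)*(1/247354) = -209/225491 - 3793/6320*1/247354 = -209/225491 - 3793/1563277280 = -327580238883/352504957144480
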